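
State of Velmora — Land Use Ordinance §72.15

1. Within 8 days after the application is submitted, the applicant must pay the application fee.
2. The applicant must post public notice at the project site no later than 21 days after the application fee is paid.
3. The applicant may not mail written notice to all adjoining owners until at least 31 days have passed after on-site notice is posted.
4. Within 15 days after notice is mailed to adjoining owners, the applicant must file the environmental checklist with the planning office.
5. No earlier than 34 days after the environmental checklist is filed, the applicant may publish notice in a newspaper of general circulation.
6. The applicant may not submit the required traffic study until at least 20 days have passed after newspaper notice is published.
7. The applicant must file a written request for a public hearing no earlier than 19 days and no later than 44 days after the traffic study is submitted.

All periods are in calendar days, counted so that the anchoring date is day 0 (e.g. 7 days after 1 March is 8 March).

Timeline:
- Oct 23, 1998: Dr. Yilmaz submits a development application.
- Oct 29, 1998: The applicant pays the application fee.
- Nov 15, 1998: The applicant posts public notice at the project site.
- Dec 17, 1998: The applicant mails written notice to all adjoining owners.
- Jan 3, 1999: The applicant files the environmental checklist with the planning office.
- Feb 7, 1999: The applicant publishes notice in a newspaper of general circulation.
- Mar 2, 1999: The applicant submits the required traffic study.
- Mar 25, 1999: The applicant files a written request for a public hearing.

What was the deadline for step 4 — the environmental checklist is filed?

Jan 1, 1999

Step 4 runs from Dec 17, 1998, when notice is mailed to adjoining owners. 15 days after Dec 17, 1998 is Jan 1, 1999.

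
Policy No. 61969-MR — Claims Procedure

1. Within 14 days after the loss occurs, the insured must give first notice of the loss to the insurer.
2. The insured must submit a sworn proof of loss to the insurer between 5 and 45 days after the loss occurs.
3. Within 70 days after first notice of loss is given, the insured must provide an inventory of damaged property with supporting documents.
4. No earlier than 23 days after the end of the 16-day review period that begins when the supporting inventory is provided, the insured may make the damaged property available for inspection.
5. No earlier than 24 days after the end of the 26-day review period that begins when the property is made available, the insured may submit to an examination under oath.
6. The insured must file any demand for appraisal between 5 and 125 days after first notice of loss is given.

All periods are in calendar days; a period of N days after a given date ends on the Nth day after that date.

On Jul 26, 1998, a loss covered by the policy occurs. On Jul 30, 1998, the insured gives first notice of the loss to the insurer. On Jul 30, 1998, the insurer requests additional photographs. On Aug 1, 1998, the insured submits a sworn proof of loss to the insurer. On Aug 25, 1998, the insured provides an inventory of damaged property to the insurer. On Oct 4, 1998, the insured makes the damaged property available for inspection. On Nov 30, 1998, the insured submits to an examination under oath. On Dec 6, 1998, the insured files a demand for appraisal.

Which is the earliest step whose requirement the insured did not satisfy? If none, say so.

Step 1: 14 days after Jul 26, 1998 (when the loss occurs) is Aug 9, 1998; completed Jul 30, 1998, before the deadline.
Step 2: the window is 5–45 days after Jul 26, 1998 (when the loss occurs), so Jul 31, 1998 through Sep 9, 1998; done Aug 1, 1998, which is between those dates.
Step 3: 70 days after Jul 30, 1998 (when first notice of loss is given) is Oct 8, 1998; completed Aug 25, 1998, before the deadline.
Step 4: the earliest permitted date is 23 days after Sep 10, 1998 (end of the 16-day review period, which began when the supporting inventory is provided on Aug 25, 1998), i.e. Oct 3, 1998; done Oct 4, 1998, after the minimum wait.
Step 5: the earliest permitted date is 24 days after Oct 30, 1998 (end of the 26-day review period, which began when the property is made available on Oct 4, 1998), i.e. Nov 23, 1998; done Nov 30, 1998, after the minimum wait.
Step 6: the window is 5–125 days after Jul 30, 1998 (when first notice of loss is given), so Aug 4, 1998 through Dec 2, 1998; Dec 6, 1998 is 4 days past the end of the window.
Later steps need not be reached.

Step 6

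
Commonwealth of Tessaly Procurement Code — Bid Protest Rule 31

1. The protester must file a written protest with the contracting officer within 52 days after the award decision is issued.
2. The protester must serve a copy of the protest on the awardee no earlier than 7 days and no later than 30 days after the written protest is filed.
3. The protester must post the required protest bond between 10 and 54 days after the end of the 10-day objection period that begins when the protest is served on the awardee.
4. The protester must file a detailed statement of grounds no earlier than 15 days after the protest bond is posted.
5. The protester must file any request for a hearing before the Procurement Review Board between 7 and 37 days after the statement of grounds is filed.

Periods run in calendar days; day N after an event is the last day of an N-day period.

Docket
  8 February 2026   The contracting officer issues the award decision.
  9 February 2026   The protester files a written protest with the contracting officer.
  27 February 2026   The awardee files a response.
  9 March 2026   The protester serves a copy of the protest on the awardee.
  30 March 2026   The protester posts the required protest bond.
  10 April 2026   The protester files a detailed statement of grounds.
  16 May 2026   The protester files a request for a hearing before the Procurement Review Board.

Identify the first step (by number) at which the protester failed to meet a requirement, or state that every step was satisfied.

Step 4

Step 1 — counting 52 days from 8 February 2026 (when the award decision is issued) gives a deadline of 1 April 2026; 9 February 2026 is within that limit.
Step 2 — 7 and 30 days from 9 February 2026 (when the written protest is filed) are 16 February 2026 and 11 March 2026 respectively; 9 March 2026 falls inside that range.
Step 3 — 10 and 54 days from 19 March 2026 (end of the 10-day objection period, which began when the protest is served on the awardee on 9 March 2026) are 29 March 2026 and 12 May 2026 respectively; done 30 March 2026, which is between those dates.
Step 4 — must wait 15 days from 30 March 2026 (when the protest bond is posted), so not before 14 April 2026; 10 April 2026 is 4 days before the earliest permitted date.
That is the first point of non-compliance.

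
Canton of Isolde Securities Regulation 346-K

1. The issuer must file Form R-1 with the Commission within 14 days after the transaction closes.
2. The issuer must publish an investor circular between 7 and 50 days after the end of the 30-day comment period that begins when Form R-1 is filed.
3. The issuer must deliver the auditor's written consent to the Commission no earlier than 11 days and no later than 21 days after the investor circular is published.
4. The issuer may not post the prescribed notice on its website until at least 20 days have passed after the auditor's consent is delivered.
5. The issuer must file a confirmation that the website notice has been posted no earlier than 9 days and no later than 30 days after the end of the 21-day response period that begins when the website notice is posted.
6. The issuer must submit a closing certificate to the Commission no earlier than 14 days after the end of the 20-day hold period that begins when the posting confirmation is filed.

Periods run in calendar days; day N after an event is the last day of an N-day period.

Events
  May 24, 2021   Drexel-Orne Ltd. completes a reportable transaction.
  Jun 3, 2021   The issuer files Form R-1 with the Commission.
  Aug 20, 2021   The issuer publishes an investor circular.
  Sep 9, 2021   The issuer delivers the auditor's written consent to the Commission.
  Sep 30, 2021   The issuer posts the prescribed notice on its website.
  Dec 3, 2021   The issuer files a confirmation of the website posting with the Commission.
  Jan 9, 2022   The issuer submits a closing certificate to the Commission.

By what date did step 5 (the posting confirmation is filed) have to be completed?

Nov 20, 2021

The website notice is posted on Sep 30, 2021; the 21-day response period therefore ends Oct 21, 2021, and step 5 runs from that date. The window is 9–30 days after Oct 21, 2021; it closes on Nov 20, 2021.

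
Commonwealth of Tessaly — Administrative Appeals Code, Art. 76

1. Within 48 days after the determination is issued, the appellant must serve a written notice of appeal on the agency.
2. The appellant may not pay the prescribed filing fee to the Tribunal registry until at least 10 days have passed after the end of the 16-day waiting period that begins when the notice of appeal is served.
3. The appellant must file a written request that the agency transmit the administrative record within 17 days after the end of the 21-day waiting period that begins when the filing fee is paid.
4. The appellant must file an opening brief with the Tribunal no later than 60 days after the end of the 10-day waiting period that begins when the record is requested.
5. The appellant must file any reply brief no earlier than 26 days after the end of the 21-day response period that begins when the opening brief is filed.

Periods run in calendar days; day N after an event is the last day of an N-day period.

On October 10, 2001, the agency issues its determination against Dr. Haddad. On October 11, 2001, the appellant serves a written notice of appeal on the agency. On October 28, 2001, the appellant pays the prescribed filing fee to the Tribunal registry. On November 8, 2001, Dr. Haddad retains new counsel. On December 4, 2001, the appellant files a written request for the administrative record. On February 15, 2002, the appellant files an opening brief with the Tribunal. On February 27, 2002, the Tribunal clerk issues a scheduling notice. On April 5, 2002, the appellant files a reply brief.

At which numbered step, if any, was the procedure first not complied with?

Step 1 — counting 48 days from October 10, 2001 (when the determination is issued) gives a deadline of November 27, 2001; done October 11, 2001 — timely.
Step 2 — must wait 10 days from October 27, 2001 (end of the 16-day waiting period, which began when the notice of appeal is served on October 11, 2001), so not before November 6, 2001; done October 28, 2001 — 9 days too early.

Step 2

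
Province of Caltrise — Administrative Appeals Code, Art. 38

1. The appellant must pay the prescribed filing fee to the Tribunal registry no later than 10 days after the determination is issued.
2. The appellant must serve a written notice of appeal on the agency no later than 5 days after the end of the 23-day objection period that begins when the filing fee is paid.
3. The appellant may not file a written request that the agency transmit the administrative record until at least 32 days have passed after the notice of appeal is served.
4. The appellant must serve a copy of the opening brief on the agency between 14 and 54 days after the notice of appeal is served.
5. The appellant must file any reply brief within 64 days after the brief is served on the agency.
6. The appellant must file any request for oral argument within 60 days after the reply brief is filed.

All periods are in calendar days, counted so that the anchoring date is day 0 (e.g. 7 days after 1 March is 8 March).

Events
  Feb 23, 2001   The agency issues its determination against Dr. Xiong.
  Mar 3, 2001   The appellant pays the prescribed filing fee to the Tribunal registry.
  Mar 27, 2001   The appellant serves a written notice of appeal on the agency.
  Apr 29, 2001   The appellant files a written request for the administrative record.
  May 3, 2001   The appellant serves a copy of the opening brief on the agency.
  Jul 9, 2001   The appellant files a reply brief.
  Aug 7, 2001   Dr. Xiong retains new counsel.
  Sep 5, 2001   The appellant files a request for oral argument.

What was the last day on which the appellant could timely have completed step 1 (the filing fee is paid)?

Step 1 runs from Feb 23, 2001, when the determination is issued. 10 days after Feb 23, 2001 is Mar 5, 2001.

Mar 5, 2001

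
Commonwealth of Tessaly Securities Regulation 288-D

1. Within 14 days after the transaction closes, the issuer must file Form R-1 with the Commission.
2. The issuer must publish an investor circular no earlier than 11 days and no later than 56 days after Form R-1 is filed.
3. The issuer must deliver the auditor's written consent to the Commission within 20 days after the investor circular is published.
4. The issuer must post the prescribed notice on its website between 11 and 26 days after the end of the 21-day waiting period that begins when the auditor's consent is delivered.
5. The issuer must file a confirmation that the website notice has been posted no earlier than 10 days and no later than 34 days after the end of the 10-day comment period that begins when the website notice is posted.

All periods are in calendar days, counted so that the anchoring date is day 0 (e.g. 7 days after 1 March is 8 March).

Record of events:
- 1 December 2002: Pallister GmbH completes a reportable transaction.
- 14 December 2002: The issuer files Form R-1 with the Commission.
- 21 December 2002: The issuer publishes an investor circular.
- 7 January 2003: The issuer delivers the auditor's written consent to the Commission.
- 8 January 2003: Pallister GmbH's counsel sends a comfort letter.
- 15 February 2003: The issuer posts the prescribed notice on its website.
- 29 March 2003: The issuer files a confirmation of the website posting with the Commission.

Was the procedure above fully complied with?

No

Step 1: 14 days after 1 December 2002 (when the transaction closes) is 15 December 2002; completed 14 December 2002, before the deadline.
Step 2: the window is 11–56 days after 14 December 2002 (when Form R-1 is filed), so 25 December 2002 through 8 February 2003; 21 December 2002 is 4 days too early.
The analysis stops there.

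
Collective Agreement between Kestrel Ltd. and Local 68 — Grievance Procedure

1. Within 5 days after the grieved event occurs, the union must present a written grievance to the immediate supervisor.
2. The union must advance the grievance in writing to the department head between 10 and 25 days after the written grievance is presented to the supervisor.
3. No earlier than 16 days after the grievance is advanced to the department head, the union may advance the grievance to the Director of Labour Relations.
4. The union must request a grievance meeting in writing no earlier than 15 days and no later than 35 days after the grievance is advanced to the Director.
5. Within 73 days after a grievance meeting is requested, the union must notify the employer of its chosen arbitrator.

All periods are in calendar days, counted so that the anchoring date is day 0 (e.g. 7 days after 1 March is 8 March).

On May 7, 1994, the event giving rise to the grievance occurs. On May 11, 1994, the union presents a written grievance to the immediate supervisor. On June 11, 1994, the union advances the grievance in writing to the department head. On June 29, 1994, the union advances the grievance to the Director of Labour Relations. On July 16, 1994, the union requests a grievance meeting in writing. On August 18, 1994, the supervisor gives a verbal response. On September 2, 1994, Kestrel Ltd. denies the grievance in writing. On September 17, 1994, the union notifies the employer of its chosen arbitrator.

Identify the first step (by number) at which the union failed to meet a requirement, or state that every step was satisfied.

Step 1 — counting 5 days from May 7, 1994 (when the grieved event occurs) gives a deadline of May 12, 1994; done May 11, 1994 — timely.
Step 2 — 10 and 25 days from May 11, 1994 (when the written grievance is presented to the supervisor) are May 21, 1994 and June 5, 1994 respectively; done June 11, 1994 — 6 days after the window closed.
The procedure was therefore not followed at step 2.

Step 2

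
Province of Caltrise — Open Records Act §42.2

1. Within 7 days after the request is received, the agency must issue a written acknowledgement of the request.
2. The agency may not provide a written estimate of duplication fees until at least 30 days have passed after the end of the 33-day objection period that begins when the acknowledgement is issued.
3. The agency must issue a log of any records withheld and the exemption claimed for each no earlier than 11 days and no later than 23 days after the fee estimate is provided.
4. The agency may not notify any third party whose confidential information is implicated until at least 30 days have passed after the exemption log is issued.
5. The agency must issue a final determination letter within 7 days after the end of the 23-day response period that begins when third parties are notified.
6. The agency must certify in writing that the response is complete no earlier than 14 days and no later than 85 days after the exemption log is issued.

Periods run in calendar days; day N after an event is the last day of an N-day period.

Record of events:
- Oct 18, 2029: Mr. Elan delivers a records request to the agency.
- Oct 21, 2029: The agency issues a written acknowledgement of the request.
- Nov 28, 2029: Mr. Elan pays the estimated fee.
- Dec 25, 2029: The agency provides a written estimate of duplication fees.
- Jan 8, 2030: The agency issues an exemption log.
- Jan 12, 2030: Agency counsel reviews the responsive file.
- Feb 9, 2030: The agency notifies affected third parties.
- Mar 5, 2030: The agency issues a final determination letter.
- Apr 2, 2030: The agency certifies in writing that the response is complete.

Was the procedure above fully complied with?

Step 1: 7 days after Oct 18, 2029 (when the request is received) is Oct 25, 2029; done Oct 21, 2029 — timely.
Step 2: the earliest permitted date is 30 days after Nov 23, 2029 (end of the 33-day objection period, which began when the acknowledgement is issued on Oct 21, 2029), i.e. Dec 23, 2029; done Dec 25, 2029, after the minimum wait.
Step 3: the window is 11–23 days after Dec 25, 2029 (when the fee estimate is provided), so Jan 5, 2030 through Jan 17, 2030; Jan 8, 2030 falls inside that range.
Step 4: the earliest permitted date is 30 days after Jan 8, 2030 (when the exemption log is issued), i.e. Feb 7, 2030; Feb 9, 2030 is on or after that date.
Step 5: 7 days after Mar 4, 2030 (end of the 23-day response period, which began when third parties are notified on Feb 9, 2030) is Mar 11, 2030; completed Mar 5, 2030, before the deadline.
Step 6: the window is 14–85 days after Jan 8, 2030 (when the exemption log is issued), so Jan 22, 2030 through Apr 3, 2030; done Apr 2, 2030 — within the window.

Yes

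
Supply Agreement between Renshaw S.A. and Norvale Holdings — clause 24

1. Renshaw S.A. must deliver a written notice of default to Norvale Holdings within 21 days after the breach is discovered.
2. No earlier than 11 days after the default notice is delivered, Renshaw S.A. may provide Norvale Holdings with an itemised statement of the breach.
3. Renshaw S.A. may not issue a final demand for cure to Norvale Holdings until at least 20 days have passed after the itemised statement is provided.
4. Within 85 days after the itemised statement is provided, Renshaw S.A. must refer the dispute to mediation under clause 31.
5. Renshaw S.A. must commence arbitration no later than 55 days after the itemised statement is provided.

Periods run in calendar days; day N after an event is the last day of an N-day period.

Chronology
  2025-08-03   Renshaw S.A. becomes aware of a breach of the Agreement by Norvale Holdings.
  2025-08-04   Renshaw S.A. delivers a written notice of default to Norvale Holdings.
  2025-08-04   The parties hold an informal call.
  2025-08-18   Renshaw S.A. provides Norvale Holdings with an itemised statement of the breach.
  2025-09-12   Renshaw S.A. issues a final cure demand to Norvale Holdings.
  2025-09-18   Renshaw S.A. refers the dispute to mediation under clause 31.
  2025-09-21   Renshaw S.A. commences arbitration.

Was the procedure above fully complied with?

Yes

Step 1 — counting 21 days from 2025-08-03 (when the breach is discovered) gives a deadline of 2025-08-24; completed 2025-08-04, before the deadline.
Step 2 — must wait 11 days from 2025-08-04 (when the default notice is delivered), so not before 2025-08-15; done 2025-08-18 — permitted.
Step 3 — must wait 20 days from 2025-08-18 (when the itemised statement is provided), so not before 2025-09-07; done 2025-09-12, after the minimum wait.
Step 4 — counting 85 days from 2025-08-18 (when the itemised statement is provided) gives a deadline of 2025-11-11; 2025-09-18 is within that limit.
Step 5 — counting 55 days from 2025-08-18 (when the itemised statement is provided) gives a deadline of 2025-10-12; completed 2025-09-21, before the deadline.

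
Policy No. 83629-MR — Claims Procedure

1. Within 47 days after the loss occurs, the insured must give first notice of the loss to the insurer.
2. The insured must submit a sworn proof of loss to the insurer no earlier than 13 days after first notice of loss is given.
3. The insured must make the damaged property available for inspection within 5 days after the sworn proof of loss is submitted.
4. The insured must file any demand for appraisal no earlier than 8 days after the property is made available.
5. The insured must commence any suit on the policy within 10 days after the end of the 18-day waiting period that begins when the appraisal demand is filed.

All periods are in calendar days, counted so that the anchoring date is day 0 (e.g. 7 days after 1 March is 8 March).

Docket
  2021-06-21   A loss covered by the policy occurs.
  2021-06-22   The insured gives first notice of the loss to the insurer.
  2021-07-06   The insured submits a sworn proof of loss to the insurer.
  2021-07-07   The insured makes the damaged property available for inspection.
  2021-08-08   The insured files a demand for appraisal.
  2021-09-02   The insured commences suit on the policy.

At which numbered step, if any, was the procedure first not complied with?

Step 1: 47 days after 2021-06-21 (when the loss occurs) is 2021-08-07; done 2021-06-22 — timely.
Step 2: the earliest permitted date is 13 days after 2021-06-22 (when first notice of loss is given), i.e. 2021-07-05; done 2021-07-06 — permitted.
Step 3: 5 days after 2021-07-06 (when the sworn proof of loss is submitted) is 2021-07-11; 2021-07-07 is within that limit.
Step 4: the earliest permitted date is 8 days after 2021-07-07 (when the property is made available), i.e. 2021-07-15; 2021-08-08 is on or after that date.
Step 5: 10 days after 2021-08-26 (end of the 18-day waiting period, which began when the appraisal demand is filed on 2021-08-08) is 2021-09-05; completed 2021-09-02, before the deadline.

None — every step was satisfied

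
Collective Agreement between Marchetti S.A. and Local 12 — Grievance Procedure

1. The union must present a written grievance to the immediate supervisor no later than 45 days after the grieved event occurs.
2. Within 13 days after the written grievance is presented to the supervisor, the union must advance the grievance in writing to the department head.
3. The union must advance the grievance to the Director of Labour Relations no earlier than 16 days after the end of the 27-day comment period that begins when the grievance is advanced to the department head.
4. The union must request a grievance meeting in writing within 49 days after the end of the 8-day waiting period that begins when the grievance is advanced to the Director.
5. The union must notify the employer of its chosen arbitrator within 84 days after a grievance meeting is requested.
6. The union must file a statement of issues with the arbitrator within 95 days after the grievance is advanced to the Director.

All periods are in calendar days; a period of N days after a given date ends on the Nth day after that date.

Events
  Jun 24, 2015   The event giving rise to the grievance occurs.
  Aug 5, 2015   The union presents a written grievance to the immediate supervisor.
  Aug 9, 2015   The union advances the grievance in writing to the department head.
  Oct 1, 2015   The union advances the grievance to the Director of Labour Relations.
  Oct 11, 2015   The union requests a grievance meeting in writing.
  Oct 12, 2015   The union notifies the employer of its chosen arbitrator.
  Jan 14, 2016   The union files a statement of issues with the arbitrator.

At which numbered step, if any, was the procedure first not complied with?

Step 1 — counting 45 days from Jun 24, 2015 (when the grieved event occurs) gives a deadline of Aug 8, 2015; completed Aug 5, 2015, before the deadline.
Step 2 — counting 13 days from Aug 5, 2015 (when the written grievance is presented to the supervisor) gives a deadline of Aug 18, 2015; done Aug 9, 2015 — timely.
Step 3 — must wait 16 days from Sep 5, 2015 (end of the 27-day comment period, which began when the grievance is advanced to the department head on Aug 9, 2015), so not before Sep 21, 2015; Oct 1, 2015 is on or after that date.
Step 4 — counting 49 days from Oct 9, 2015 (end of the 8-day waiting period, which began when the grievance is advanced to the Director on Oct 1, 2015) gives a deadline of Nov 27, 2015; Oct 11, 2015 is within that limit.
Step 5 — counting 84 days from Oct 11, 2015 (when a grievance meeting is requested) gives a deadline of Jan 3, 2016; Oct 12, 2015 is within that limit.
Step 6 — counting 95 days from Oct 1, 2015 (when the grievance is advanced to the Director) gives a deadline of Jan 4, 2016; not done until Jan 14, 2016, 10 days after the deadline.
No need to go further; step 6 was not satisfied.

Step 6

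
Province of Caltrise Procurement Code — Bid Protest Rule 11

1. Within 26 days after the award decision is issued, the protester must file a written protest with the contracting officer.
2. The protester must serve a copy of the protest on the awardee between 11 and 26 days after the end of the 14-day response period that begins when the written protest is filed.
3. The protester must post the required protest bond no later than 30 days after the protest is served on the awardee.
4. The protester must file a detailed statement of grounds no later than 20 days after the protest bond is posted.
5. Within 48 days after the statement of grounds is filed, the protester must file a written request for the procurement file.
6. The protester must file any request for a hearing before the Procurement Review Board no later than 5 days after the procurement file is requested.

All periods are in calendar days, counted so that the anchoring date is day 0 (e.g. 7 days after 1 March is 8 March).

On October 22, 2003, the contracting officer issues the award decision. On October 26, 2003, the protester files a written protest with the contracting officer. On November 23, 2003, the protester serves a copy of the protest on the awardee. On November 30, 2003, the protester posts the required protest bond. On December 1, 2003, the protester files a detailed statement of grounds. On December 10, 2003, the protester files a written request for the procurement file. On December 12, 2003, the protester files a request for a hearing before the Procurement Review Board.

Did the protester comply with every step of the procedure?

Yes

Step 1: 26 days after October 22, 2003 (when the award decision is issued) is November 17, 2003; October 26, 2003 is within that limit.
Step 2: the window is 11–26 days after November 9, 2003 (end of the 14-day response period, which began when the written protest is filed on October 26, 2003), so November 20, 2003 through December 5, 2003; done November 23, 2003 — within the window.
Step 3: 30 days after November 23, 2003 (when the protest is served on the awardee) is December 23, 2003; done November 30, 2003 — timely.
Step 4: 20 days after November 30, 2003 (when the protest bond is posted) is December 20, 2003; done December 1, 2003 — timely.
Step 5: 48 days after December 1, 2003 (when the statement of grounds is filed) is January 18, 2004; completed December 10, 2003, before the deadline.
Step 6: 5 days after December 10, 2003 (when the procurement file is requested) is December 15, 2003; done December 12, 2003 — timely.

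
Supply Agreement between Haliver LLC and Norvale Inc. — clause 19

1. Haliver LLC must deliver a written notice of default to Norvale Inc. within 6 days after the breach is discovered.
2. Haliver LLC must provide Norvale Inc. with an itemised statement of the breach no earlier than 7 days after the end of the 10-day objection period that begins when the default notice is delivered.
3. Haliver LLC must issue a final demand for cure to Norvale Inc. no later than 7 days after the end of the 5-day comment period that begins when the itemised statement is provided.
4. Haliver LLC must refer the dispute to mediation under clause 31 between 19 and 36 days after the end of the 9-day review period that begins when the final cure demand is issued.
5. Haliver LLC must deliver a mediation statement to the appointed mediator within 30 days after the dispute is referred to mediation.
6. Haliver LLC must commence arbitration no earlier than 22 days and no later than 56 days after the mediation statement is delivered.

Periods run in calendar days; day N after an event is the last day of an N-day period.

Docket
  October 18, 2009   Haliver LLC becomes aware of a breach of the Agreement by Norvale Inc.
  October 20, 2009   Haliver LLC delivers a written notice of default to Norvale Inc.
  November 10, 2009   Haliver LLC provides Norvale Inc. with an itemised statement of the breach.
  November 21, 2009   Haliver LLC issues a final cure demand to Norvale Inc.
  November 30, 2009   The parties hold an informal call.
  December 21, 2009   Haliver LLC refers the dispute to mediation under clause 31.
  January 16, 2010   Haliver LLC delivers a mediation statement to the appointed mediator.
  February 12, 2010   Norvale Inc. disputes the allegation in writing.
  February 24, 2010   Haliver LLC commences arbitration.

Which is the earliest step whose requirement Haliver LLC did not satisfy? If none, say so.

None — every step was satisfied

Step 1 — counting 6 days from October 18, 2009 (when the breach is discovered) gives a deadline of October 24, 2009; completed October 20, 2009, before the deadline.
Step 2 — must wait 7 days from October 30, 2009 (end of the 10-day objection period, which began when the default notice is delivered on October 20, 2009), so not before November 6, 2009; done November 10, 2009 — permitted.
Step 3 — counting 7 days from November 15, 2009 (end of the 5-day comment period, which began when the itemised statement is provided on November 10, 2009) gives a deadline of November 22, 2009; November 21, 2009 is within that limit.
Step 4 — 19 and 36 days from November 30, 2009 (end of the 9-day review period, which began when the final cure demand is issued on November 21, 2009) are December 19, 2009 and January 5, 2010 respectively; done December 21, 2009, which is between those dates.
Step 5 — counting 30 days from December 21, 2009 (when the dispute is referred to mediation) gives a deadline of January 20, 2010; January 16, 2010 is within that limit.
Step 6 — 22 and 56 days from January 16, 2010 (when the mediation statement is delivered) are February 7, 2010 and March 13, 2010 respectively; done February 24, 2010 — within the window.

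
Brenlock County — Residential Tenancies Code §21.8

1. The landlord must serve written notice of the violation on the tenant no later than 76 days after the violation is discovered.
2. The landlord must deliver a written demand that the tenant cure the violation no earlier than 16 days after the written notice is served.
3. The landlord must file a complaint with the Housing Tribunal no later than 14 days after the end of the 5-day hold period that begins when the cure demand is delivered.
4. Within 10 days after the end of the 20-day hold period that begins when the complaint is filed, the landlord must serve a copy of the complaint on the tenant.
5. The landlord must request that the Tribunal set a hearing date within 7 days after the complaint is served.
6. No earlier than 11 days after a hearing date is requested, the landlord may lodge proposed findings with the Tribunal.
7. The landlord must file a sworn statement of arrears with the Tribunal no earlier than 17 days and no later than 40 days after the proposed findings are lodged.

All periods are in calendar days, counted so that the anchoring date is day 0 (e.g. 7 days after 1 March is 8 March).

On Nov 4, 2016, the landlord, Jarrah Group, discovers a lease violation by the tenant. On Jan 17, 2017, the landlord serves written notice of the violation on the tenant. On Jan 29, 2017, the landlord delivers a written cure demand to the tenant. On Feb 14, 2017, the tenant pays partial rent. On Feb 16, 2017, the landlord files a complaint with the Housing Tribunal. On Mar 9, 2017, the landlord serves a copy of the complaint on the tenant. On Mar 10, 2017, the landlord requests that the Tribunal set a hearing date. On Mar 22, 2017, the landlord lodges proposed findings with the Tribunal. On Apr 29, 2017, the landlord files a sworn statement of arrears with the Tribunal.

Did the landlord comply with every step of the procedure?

Step 1: 76 days after Nov 4, 2016 (when the violation is discovered) is Jan 19, 2017; Jan 17, 2017 is within that limit.
Step 2: the earliest permitted date is 16 days after Jan 17, 2017 (when the written notice is served), i.e. Feb 2, 2017; acted on Jan 29, 2017, 4 days prematurely.
The procedure was therefore not followed at step 2.

No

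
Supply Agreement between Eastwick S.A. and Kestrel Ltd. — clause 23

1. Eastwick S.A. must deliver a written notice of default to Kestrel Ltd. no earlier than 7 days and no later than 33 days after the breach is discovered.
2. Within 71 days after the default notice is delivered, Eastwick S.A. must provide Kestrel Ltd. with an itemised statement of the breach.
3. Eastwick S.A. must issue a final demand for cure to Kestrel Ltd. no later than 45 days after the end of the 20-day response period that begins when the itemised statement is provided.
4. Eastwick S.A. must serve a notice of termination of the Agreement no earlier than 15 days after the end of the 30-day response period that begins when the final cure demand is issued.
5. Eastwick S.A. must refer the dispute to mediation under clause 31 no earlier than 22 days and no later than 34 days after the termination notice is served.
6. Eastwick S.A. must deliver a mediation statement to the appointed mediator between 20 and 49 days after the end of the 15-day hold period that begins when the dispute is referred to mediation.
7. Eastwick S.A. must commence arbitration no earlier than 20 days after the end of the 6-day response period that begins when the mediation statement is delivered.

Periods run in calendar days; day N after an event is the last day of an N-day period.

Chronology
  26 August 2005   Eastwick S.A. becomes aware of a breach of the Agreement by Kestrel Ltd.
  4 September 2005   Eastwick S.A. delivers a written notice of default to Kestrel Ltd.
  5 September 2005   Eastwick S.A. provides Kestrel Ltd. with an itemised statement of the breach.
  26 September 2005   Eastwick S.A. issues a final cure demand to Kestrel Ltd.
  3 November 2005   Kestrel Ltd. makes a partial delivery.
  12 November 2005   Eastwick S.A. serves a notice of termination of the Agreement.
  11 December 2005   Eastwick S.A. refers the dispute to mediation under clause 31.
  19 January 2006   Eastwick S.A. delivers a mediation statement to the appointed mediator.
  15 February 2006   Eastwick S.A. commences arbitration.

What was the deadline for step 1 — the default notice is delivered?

28 September 2005

Step 1 runs from 26 August 2005, when the breach is discovered. The window is 7–33 days after 26 August 2005; it closes on 28 September 2005.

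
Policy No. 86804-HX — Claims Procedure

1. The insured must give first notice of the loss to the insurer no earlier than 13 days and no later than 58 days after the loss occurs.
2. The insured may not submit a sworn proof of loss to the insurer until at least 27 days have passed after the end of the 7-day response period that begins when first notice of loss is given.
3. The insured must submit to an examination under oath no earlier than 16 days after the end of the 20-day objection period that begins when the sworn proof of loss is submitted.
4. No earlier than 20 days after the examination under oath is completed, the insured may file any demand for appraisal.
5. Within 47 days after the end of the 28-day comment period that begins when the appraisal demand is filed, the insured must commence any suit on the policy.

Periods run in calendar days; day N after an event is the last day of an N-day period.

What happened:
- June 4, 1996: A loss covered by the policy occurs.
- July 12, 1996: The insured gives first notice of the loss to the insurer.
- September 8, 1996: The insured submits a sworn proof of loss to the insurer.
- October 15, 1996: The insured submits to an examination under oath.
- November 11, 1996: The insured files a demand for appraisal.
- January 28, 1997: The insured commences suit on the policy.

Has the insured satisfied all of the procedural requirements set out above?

No

Step 1 — 13 and 58 days from June 4, 1996 (when the loss occurs) are June 17, 1996 and August 1, 1996 respectively; done July 12, 1996 — within the window.
Step 2 — must wait 27 days from July 19, 1996 (end of the 7-day response period, which began when first notice of loss is given on July 12, 1996), so not before August 15, 1996; done September 8, 1996 — permitted.
Step 3 — must wait 16 days from September 28, 1996 (end of the 20-day objection period, which began when the sworn proof of loss is submitted on September 8, 1996), so not before October 14, 1996; October 15, 1996 is on or after that date.
Step 4 — must wait 20 days from October 15, 1996 (when the examination under oath is completed), so not before November 4, 1996; done November 11, 1996 — permitted.
Step 5 — counting 47 days from December 9, 1996 (end of the 28-day comment period, which began when the appraisal demand is filed on November 11, 1996) gives a deadline of January 25, 1997; not done until January 28, 1997, 3 days after the deadline.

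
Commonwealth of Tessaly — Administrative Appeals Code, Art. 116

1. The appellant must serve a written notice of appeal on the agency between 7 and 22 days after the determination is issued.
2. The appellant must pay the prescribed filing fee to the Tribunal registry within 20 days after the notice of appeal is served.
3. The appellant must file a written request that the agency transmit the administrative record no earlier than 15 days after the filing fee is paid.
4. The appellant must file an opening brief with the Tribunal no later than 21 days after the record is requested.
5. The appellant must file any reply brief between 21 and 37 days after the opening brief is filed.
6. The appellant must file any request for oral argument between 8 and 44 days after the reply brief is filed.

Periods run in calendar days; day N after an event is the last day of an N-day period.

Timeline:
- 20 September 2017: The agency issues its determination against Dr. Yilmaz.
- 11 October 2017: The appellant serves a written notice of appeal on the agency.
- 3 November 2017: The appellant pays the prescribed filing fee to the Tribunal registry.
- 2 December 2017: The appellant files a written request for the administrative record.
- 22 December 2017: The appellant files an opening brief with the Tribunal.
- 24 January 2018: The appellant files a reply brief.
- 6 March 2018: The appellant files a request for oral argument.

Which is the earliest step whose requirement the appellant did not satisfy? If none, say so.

Step 2

Step 1 — 7 and 22 days from 20 September 2017 (when the determination is issued) are 27 September 2017 and 12 October 2017 respectively; done 11 October 2017 — within the window.
Step 2 — counting 20 days from 11 October 2017 (when the notice of appeal is served) gives a deadline of 31 October 2017; done 3 November 2017 — 3 days late.
That is the first point of non-compliance.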